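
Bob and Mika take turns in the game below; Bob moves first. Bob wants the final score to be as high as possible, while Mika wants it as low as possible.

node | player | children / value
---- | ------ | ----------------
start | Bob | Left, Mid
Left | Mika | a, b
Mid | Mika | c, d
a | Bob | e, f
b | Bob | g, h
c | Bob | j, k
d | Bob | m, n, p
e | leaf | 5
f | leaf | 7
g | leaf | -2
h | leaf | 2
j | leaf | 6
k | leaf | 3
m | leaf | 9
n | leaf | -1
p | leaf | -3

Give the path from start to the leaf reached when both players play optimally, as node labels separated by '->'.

a (Bob): max(5, 7) = 7
b (Bob): max(-2, 2) = 2
Left (Mika): min(7, 2) = 2
c (Bob): max(6, 3) = 6
d (Bob): max(9, -1, -3) = 9
Mid (Mika): min(6, 9) = 6
start (Bob): max(2, 6) = 6
At start, Bob picks Mid (highest: 6).
At Mid, Mika picks c (lowest: 6).
At c, Bob picks j (highest: 6).
Terminal value 6.

start -> Mid -> c -> j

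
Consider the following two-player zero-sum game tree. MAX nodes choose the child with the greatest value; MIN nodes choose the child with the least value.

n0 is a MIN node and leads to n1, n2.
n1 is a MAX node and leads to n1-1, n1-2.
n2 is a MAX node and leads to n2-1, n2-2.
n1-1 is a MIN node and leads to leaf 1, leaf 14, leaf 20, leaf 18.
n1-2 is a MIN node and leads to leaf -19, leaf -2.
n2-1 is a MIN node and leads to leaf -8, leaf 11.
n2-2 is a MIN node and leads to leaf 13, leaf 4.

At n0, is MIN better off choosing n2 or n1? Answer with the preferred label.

n2-1 (MIN): min(-8, 11) = -8
n2-2 (MIN): min(13, 4) = 4
n2 (MAX): max(-8, 4) = 4
n1-1 (MIN): min(1, 14, 20, 18) = 1
n1-2 (MIN): min(-19, -2) = -19
n1 (MAX): max(1, -19) = 1
MIN prefers the lower value; n2=4, n1=1. n1 is better since 1 < 4.

n1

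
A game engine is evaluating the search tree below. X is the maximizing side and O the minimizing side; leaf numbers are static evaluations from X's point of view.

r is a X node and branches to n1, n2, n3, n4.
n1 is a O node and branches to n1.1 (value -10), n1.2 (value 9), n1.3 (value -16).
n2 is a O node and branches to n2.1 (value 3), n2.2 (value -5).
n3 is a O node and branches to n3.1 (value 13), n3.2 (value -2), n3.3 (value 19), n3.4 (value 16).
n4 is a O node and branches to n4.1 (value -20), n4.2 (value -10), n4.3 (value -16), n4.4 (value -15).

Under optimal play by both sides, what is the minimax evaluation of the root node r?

-2

n1 (O): min(-10, 9, -16) = -16
n2 (O): min(3, -5) = -5
n3 (O): min(13, -2, 19, 16) = -2
n4 (O): min(-20, -10, -16, -15) = -20
r (X): max(-16, -5, -2, -20) = -2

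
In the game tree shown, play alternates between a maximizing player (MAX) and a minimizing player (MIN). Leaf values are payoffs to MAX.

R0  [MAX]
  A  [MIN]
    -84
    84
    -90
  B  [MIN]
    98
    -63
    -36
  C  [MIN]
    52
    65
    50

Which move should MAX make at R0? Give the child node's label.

A (MIN): min(-84, 84, -90) = -90
B (MIN): min(98, -63, -36) = -63
C (MIN): min(52, 65, 50) = 50
R0 (MAX): max(-90, -63, 50) = 50
MAX at R0 wants the highest of {A=-90, B=-63, C=50}, so chooses C.

C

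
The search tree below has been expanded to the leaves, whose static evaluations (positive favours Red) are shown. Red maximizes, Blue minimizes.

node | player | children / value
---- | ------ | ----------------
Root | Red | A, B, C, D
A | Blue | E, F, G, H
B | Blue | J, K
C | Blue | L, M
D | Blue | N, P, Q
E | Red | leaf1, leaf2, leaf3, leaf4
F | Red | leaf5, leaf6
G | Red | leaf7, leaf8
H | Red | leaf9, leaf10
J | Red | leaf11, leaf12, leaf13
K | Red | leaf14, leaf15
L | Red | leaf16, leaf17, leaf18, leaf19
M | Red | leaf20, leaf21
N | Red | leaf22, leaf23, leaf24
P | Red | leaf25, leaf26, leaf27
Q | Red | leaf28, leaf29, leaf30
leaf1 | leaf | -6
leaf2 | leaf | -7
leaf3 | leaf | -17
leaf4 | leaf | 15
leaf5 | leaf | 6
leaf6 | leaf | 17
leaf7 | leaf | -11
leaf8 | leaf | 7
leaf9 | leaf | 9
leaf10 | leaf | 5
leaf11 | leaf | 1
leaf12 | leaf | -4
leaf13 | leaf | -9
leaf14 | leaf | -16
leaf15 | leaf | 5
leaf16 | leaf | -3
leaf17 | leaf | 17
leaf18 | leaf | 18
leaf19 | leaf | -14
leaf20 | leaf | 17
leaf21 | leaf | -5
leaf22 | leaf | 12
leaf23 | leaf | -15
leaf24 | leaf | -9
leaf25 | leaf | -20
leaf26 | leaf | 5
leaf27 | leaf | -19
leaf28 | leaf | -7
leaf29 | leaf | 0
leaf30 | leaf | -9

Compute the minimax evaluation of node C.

17

L (Red): max(-3, 17, 18, -14) = 18
M (Red): max(17, -5) = 17
C (Blue): min(18, 17) = 17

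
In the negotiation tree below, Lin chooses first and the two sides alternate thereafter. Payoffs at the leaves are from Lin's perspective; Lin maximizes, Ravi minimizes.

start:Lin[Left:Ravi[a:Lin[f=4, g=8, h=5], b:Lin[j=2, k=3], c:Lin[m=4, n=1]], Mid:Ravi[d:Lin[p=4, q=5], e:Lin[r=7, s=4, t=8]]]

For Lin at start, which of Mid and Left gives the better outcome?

d (Lin): max(4, 5) = 5
e (Lin): max(7, 4, 8) = 8
Mid (Ravi): min(5, 8) = 5
a (Lin): max(4, 8, 5) = 8
b (Lin): max(2, 3) = 3
c (Lin): max(4, 1) = 4
Left (Ravi): min(8, 3, 4) = 3
Lin prefers the higher value; Mid=5, Left=3. Mid is better since 5 > 3.

Mid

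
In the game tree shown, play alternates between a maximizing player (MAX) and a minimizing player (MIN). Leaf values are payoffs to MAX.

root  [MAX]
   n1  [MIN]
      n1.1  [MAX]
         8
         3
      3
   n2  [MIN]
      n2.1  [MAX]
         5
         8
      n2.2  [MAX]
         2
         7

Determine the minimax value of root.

7

n1.1 (MAX): max(8, 3) = 8
n1 (MIN): min(8, 3) = 3
n2.1 (MAX): max(5, 8) = 8
n2.2 (MAX): max(2, 7) = 7
n2 (MIN): min(8, 7) = 7
root (MAX): max(3, 7) = 7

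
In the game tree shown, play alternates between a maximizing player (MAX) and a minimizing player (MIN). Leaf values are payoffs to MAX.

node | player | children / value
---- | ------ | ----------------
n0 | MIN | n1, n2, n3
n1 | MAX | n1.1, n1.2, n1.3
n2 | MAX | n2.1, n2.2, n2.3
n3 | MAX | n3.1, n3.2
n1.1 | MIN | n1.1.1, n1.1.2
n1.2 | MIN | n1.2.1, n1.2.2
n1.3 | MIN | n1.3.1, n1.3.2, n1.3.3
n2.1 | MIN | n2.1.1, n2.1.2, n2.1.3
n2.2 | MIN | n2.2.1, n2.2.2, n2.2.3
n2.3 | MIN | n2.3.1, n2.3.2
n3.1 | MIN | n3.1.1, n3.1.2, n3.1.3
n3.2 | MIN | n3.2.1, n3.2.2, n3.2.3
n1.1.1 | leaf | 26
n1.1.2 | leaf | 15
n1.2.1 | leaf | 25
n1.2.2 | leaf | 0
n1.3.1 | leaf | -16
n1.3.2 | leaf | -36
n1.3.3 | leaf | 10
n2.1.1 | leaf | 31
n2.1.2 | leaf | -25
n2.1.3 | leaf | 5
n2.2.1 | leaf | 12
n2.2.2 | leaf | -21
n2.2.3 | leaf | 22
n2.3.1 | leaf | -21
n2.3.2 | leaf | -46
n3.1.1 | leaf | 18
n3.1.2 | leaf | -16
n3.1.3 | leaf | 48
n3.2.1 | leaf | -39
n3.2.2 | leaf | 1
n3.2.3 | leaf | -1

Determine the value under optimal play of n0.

-21

n1.1 (MIN): min(26, 15) = 15
n1.2 (MIN): min(25, 0) = 0
n1.3 (MIN): min(-16, -36, 10) = -36
n1 (MAX): max(15, 0, -36) = 15
n2.1 (MIN): min(31, -25, 5) = -25
n2.2 (MIN): min(12, -21, 22) = -21
n2.3 (MIN): min(-21, -46) = -46
n2 (MAX): max(-25, -21, -46) = -21
n3.1 (MIN): min(18, -16, 48) = -16
n3.2 (MIN): min(-39, 1, -1) = -39
n3 (MAX): max(-16, -39) = -16
n0 (MIN): min(15, -21, -16) = -21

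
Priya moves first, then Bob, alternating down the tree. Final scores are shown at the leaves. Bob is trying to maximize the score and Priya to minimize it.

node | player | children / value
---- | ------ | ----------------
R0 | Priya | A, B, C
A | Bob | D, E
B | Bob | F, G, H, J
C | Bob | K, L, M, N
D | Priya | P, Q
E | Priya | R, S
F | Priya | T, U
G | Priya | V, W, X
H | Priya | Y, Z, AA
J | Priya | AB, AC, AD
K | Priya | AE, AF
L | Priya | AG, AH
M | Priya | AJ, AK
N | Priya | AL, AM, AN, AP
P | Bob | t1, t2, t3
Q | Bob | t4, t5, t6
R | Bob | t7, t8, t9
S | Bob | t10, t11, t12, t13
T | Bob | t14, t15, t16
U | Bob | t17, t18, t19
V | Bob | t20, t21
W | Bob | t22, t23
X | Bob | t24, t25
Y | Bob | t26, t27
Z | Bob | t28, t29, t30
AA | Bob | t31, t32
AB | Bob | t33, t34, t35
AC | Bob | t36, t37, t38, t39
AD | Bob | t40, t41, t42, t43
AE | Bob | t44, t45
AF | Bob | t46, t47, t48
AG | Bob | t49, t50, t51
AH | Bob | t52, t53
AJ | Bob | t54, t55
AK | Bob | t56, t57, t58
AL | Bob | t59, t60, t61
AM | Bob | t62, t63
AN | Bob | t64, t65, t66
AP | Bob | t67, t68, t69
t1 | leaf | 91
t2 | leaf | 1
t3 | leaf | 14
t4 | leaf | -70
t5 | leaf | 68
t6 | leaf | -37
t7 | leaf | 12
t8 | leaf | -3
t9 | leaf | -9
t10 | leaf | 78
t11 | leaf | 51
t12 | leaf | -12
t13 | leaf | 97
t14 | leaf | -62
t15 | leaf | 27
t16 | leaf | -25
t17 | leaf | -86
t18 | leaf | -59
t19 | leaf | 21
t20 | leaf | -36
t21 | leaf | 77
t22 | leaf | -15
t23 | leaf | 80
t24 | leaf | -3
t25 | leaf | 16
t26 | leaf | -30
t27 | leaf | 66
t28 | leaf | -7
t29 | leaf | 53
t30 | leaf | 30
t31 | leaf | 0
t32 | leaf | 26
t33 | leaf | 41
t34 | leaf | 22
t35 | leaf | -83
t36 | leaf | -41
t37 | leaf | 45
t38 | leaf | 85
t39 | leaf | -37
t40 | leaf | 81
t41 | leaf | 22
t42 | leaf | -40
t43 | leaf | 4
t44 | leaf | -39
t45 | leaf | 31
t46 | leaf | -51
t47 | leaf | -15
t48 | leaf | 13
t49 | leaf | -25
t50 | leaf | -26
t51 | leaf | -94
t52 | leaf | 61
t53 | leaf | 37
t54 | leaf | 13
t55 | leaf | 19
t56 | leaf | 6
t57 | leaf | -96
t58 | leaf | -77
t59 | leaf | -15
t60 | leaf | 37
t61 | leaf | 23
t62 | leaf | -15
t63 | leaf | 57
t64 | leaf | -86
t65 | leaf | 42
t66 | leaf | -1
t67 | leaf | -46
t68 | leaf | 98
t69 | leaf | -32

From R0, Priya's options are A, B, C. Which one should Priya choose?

P (Bob): max(91, 1, 14) = 91
Q (Bob): max(-70, 68, -37) = 68
D (Priya): min(91, 68) = 68
R (Bob): max(12, -3, -9) = 12
S (Bob): max(78, 51, -12, 97) = 97
E (Priya): min(12, 97) = 12
A (Bob): max(68, 12) = 68
T (Bob): max(-62, 27, -25) = 27
U (Bob): max(-86, -59, 21) = 21
F (Priya): min(27, 21) = 21
V (Bob): max(-36, 77) = 77
W (Bob): max(-15, 80) = 80
X (Bob): max(-3, 16) = 16
G (Priya): min(77, 80, 16) = 16
Y (Bob): max(-30, 66) = 66
Z (Bob): max(-7, 53, 30) = 53
AA (Bob): max(0, 26) = 26
H (Priya): min(66, 53, 26) = 26
AB (Bob): max(41, 22, -83) = 41
AC (Bob): max(-41, 45, 85, -37) = 85
AD (Bob): max(81, 22, -40, 4) = 81
J (Priya): min(41, 85, 81) = 41
B (Bob): max(21, 16, 26, 41) = 41
AE (Bob): max(-39, 31) = 31
AF (Bob): max(-51, -15, 13) = 13
K (Priya): min(31, 13) = 13
AG (Bob): max(-25, -26, -94) = -25
AH (Bob): max(61, 37) = 61
L (Priya): min(-25, 61) = -25
AJ (Bob): max(13, 19) = 19
AK (Bob): max(6, -96, -77) = 6
M (Priya): min(19, 6) = 6
AL (Bob): max(-15, 37, 23) = 37
AM (Bob): max(-15, 57) = 57
AN (Bob): max(-86, 42, -1) = 42
AP (Bob): max(-46, 98, -32) = 98
N (Priya): min(37, 57, 42, 98) = 37
C (Bob): max(13, -25, 6, 37) = 37
R0 (Priya): min(68, 41, 37) = 37
Priya at R0 wants the lowest of {A=68, B=41, C=37}, so chooses C.

C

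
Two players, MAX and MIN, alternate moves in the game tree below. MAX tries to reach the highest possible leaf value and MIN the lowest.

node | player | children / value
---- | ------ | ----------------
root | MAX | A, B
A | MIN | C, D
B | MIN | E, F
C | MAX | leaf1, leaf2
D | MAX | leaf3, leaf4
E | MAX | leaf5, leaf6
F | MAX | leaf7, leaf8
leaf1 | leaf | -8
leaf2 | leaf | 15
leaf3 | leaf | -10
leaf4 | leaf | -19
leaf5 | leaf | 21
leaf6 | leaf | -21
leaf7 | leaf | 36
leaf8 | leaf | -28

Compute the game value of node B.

E (MAX): max(21, -21) = 21
F (MAX): max(36, -28) = 36
B (MIN): min(21, 36) = 21

21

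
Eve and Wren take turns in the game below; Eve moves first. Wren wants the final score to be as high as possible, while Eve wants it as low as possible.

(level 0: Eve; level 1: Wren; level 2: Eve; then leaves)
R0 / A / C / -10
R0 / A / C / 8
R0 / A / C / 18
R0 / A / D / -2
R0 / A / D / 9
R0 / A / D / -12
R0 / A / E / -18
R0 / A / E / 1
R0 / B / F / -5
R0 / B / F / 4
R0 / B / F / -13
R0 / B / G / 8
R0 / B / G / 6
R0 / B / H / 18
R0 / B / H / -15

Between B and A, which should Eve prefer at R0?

F (Eve): min(-5, 4, -13) = -13
G (Eve): min(8, 6) = 6
H (Eve): min(18, -15) = -15
B (Wren): max(-13, 6, -15) = 6
C (Eve): min(-10, 8, 18) = -10
D (Eve): min(-2, 9, -12) = -12
E (Eve): min(-18, 1) = -18
A (Wren): max(-10, -12, -18) = -10
Eve prefers the lower value; B=6, A=-10. A is better since -10 < 6.

A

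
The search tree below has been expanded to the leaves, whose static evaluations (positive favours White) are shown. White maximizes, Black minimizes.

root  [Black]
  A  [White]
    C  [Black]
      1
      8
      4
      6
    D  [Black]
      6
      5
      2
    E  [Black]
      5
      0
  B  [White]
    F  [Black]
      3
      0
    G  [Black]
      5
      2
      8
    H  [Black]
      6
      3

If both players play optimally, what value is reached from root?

2

C (Black): min(1, 8, 4, 6) = 1
D (Black): min(6, 5, 2) = 2
E (Black): min(5, 0) = 0
A (White): max(1, 2, 0) = 2
F (Black): min(3, 0) = 0
G (Black): min(5, 2, 8) = 2
H (Black): min(6, 3) = 3
B (White): max(0, 2, 3) = 3
root (Black): min(2, 3) = 2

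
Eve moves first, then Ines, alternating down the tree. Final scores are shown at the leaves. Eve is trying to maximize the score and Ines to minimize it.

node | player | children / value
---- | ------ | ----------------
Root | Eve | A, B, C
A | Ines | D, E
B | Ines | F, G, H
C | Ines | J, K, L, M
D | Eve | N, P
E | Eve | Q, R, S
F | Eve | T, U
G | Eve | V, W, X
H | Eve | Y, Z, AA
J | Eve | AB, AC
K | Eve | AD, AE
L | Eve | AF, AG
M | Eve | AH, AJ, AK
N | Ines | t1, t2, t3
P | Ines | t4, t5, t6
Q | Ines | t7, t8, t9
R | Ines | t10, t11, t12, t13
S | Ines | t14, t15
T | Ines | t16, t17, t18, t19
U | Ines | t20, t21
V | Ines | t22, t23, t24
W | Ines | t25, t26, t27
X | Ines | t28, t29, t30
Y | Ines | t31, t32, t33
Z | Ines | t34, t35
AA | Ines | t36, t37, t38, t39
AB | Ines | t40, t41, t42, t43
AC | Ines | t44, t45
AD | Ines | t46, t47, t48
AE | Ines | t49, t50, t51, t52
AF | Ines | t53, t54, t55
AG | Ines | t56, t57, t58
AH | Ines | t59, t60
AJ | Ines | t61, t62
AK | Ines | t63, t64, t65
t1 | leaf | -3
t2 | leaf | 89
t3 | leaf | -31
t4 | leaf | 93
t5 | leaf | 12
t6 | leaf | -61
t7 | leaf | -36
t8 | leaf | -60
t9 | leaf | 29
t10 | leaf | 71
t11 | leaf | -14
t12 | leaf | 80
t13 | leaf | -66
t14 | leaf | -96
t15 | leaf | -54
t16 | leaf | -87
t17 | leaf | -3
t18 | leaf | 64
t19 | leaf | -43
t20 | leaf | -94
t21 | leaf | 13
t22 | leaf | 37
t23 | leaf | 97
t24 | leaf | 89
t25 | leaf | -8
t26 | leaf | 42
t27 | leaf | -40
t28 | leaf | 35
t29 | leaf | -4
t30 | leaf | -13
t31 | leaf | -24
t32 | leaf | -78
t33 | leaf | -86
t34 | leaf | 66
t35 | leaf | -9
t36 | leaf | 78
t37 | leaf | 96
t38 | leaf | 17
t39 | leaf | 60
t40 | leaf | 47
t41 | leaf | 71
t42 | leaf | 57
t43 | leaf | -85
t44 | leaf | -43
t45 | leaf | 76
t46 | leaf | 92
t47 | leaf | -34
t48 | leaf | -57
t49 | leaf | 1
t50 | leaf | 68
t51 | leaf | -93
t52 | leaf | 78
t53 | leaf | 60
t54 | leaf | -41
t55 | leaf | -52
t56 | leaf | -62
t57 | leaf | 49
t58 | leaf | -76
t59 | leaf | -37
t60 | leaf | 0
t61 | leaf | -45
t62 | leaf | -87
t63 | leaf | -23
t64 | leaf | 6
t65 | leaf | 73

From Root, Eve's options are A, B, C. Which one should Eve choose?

C

N (Ines): min(-3, 89, -31) = -31
P (Ines): min(93, 12, -61) = -61
D (Eve): max(-31, -61) = -31
Q (Ines): min(-36, -60, 29) = -60
R (Ines): min(71, -14, 80, -66) = -66
S (Ines): min(-96, -54) = -96
E (Eve): max(-60, -66, -96) = -60
A (Ines): min(-31, -60) = -60
T (Ines): min(-87, -3, 64, -43) = -87
U (Ines): min(-94, 13) = -94
F (Eve): max(-87, -94) = -87
V (Ines): min(37, 97, 89) = 37
W (Ines): min(-8, 42, -40) = -40
X (Ines): min(35, -4, -13) = -13
G (Eve): max(37, -40, -13) = 37
Y (Ines): min(-24, -78, -86) = -86
Z (Ines): min(66, -9) = -9
AA (Ines): min(78, 96, 17, 60) = 17
H (Eve): max(-86, -9, 17) = 17
B (Ines): min(-87, 37, 17) = -87
AB (Ines): min(47, 71, 57, -85) = -85
AC (Ines): min(-43, 76) = -43
J (Eve): max(-85, -43) = -43
AD (Ines): min(92, -34, -57) = -57
AE (Ines): min(1, 68, -93, 78) = -93
K (Eve): max(-57, -93) = -57
AF (Ines): min(60, -41, -52) = -52
AG (Ines): min(-62, 49, -76) = -76
L (Eve): max(-52, -76) = -52
AH (Ines): min(-37, 0) = -37
AJ (Ines): min(-45, -87) = -87
AK (Ines): min(-23, 6, 73) = -23
M (Eve): max(-37, -87, -23) = -23
C (Ines): min(-43, -57, -52, -23) = -57
Root (Eve): max(-60, -87, -57) = -57
Eve at Root wants the highest of {A=-60, B=-87, C=-57}, so chooses C.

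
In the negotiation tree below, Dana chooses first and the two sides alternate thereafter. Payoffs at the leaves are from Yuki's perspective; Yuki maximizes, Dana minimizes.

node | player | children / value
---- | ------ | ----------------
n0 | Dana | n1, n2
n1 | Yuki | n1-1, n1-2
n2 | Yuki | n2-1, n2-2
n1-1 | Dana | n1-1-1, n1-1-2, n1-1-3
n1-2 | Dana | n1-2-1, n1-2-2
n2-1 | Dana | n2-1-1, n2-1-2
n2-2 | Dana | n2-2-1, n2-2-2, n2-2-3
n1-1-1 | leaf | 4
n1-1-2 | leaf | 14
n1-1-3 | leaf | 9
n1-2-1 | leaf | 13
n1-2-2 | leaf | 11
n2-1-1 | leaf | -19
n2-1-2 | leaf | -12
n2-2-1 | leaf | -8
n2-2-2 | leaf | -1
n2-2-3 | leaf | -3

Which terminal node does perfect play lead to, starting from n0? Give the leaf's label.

n1-1 (Dana): min(4, 14, 9) = 4
n1-2 (Dana): min(13, 11) = 11
n1 (Yuki): max(4, 11) = 11
n2-1 (Dana): min(-19, -12) = -19
n2-2 (Dana): min(-8, -1, -3) = -8
n2 (Yuki): max(-19, -8) = -8
n0 (Dana): min(11, -8) = -8
At n0, Dana picks n2 (lowest: -8).
At n2, Yuki picks n2-2 (highest: -8).
At n2-2, Dana picks n2-2-1 (lowest: -8).
Terminal value -8.

n2-2-1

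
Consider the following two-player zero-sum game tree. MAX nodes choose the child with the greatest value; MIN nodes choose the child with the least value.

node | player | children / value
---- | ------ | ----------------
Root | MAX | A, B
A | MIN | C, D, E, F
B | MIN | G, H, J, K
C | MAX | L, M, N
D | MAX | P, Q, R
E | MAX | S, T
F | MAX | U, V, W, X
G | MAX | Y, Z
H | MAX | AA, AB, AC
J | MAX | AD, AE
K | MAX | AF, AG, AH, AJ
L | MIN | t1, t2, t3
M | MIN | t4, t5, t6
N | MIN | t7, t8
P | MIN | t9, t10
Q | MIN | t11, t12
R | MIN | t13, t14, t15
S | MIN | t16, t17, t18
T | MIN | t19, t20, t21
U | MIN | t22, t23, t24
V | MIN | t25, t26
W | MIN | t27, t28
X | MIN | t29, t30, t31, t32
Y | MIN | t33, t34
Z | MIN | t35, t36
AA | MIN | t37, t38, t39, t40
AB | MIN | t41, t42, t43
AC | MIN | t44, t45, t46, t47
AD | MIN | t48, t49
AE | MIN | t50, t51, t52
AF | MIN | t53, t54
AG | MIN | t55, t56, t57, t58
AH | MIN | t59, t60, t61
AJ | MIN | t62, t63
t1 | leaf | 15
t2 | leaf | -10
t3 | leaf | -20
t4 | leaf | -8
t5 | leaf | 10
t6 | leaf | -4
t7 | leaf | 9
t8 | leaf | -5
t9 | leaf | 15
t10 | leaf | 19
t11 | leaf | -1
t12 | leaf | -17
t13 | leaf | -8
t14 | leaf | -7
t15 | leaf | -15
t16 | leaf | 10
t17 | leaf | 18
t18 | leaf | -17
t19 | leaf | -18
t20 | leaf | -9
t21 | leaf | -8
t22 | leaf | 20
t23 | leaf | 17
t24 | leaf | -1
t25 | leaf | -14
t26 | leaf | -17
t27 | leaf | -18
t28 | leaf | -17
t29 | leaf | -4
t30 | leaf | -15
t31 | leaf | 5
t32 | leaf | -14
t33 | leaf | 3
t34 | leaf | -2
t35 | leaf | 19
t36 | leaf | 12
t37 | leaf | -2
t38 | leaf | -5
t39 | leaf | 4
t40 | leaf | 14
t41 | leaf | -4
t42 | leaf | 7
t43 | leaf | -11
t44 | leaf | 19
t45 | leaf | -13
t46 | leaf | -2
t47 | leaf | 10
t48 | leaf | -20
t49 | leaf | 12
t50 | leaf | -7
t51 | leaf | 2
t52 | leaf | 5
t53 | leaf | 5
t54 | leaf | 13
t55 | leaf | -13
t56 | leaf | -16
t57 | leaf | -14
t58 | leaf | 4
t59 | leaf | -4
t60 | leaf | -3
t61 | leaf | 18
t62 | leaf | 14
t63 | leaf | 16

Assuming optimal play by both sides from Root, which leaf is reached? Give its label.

t50

L (MIN): min(15, -10, -20) = -20
M (MIN): min(-8, 10, -4) = -8
N (MIN): min(9, -5) = -5
C (MAX): max(-20, -8, -5) = -5
P (MIN): min(15, 19) = 15
Q (MIN): min(-1, -17) = -17
R (MIN): min(-8, -7, -15) = -15
D (MAX): max(15, -17, -15) = 15
S (MIN): min(10, 18, -17) = -17
T (MIN): min(-18, -9, -8) = -18
E (MAX): max(-17, -18) = -17
U (MIN): min(20, 17, -1) = -1
V (MIN): min(-14, -17) = -17
W (MIN): min(-18, -17) = -18
X (MIN): min(-4, -15, 5, -14) = -15
F (MAX): max(-1, -17, -18, -15) = -1
A (MIN): min(-5, 15, -17, -1) = -17
Y (MIN): min(3, -2) = -2
Z (MIN): min(19, 12) = 12
G (MAX): max(-2, 12) = 12
AA (MIN): min(-2, -5, 4, 14) = -5
AB (MIN): min(-4, 7, -11) = -11
AC (MIN): min(19, -13, -2, 10) = -13
H (MAX): max(-5, -11, -13) = -5
AD (MIN): min(-20, 12) = -20
AE (MIN): min(-7, 2, 5) = -7
J (MAX): max(-20, -7) = -7
AF (MIN): min(5, 13) = 5
AG (MIN): min(-13, -16, -14, 4) = -16
AH (MIN): min(-4, -3, 18) = -4
AJ (MIN): min(14, 16) = 14
K (MAX): max(5, -16, -4, 14) = 14
B (MIN): min(12, -5, -7, 14) = -7
Root (MAX): max(-17, -7) = -7
At Root, MAX picks B (highest: -7).
At B, MIN picks J (lowest: -7).
At J, MAX picks AE (highest: -7).
At AE, MIN picks t50 (lowest: -7).
Terminal value -7.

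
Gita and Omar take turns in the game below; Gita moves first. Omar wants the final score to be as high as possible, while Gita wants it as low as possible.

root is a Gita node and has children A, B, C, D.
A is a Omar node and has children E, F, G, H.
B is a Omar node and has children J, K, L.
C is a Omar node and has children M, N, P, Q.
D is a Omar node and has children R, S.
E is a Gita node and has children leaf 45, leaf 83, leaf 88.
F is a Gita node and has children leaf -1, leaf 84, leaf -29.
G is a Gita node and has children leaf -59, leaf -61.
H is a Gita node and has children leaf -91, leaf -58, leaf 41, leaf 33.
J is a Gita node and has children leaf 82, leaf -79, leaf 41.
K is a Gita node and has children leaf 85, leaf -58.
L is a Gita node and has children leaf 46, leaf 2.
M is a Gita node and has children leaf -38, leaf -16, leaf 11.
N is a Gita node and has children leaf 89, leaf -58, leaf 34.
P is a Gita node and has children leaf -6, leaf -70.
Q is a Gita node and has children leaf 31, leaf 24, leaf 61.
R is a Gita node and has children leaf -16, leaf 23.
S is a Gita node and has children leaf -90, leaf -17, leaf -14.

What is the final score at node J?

-79

J (Gita): min(82, -79, 41) = -79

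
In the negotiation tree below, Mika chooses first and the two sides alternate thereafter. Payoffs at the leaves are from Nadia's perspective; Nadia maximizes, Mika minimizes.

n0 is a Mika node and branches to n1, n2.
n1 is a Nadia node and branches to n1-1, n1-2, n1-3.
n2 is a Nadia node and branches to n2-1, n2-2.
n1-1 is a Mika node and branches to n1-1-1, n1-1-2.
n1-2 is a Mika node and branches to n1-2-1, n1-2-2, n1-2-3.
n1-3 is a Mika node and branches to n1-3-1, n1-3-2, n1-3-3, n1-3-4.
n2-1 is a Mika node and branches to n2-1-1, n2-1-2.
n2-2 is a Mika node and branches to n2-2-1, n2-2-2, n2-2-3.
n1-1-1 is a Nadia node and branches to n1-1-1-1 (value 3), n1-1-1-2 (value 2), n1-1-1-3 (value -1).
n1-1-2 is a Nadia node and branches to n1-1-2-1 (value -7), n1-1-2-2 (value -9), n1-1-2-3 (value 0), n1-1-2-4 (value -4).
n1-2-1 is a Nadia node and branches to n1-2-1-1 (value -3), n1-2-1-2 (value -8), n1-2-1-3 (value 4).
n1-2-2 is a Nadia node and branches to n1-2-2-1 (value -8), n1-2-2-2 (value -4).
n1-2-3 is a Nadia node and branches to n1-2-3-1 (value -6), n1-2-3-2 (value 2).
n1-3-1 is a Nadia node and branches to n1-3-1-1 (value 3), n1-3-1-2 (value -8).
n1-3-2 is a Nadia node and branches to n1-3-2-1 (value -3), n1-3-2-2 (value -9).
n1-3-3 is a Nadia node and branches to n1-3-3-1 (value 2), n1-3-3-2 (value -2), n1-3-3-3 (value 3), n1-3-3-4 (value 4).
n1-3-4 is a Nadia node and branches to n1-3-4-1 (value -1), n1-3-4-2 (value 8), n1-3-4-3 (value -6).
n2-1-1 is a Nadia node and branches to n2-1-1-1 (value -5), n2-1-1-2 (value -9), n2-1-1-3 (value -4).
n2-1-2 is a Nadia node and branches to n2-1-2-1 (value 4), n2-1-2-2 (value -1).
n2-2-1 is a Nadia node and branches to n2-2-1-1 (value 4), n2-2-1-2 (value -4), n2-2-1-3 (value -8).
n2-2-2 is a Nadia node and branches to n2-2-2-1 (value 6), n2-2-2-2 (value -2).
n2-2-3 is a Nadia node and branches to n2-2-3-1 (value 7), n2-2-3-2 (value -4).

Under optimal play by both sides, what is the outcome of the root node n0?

0

n1-1-1 (Nadia): max(3, 2, -1) = 3
n1-1-2 (Nadia): max(-7, -9, 0, -4) = 0
n1-1 (Mika): min(3, 0) = 0
n1-2-1 (Nadia): max(-3, -8, 4) = 4
n1-2-2 (Nadia): max(-8, -4) = -4
n1-2-3 (Nadia): max(-6, 2) = 2
n1-2 (Mika): min(4, -4, 2) = -4
n1-3-1 (Nadia): max(3, -8) = 3
n1-3-2 (Nadia): max(-3, -9) = -3
n1-3-3 (Nadia): max(2, -2, 3, 4) = 4
n1-3-4 (Nadia): max(-1, 8, -6) = 8
n1-3 (Mika): min(3, -3, 4, 8) = -3
n1 (Nadia): max(0, -4, -3) = 0
n2-1-1 (Nadia): max(-5, -9, -4) = -4
n2-1-2 (Nadia): max(4, -1) = 4
n2-1 (Mika): min(-4, 4) = -4
n2-2-1 (Nadia): max(4, -4, -8) = 4
n2-2-2 (Nadia): max(6, -2) = 6
n2-2-3 (Nadia): max(7, -4) = 7
n2-2 (Mika): min(4, 6, 7) = 4
n2 (Nadia): max(-4, 4) = 4
n0 (Mika): min(0, 4) = 0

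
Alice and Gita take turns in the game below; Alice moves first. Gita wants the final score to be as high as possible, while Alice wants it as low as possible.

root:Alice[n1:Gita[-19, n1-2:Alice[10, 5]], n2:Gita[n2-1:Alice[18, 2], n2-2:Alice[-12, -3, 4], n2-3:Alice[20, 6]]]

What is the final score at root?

5

n1-2 (Alice): min(10, 5) = 5
n1 (Gita): max(-19, 5) = 5
n2-1 (Alice): min(18, 2) = 2
n2-2 (Alice): min(-12, -3, 4) = -12
n2-3 (Alice): min(20, 6) = 6
n2 (Gita): max(2, -12, 6) = 6
root (Alice): min(5, 6) = 5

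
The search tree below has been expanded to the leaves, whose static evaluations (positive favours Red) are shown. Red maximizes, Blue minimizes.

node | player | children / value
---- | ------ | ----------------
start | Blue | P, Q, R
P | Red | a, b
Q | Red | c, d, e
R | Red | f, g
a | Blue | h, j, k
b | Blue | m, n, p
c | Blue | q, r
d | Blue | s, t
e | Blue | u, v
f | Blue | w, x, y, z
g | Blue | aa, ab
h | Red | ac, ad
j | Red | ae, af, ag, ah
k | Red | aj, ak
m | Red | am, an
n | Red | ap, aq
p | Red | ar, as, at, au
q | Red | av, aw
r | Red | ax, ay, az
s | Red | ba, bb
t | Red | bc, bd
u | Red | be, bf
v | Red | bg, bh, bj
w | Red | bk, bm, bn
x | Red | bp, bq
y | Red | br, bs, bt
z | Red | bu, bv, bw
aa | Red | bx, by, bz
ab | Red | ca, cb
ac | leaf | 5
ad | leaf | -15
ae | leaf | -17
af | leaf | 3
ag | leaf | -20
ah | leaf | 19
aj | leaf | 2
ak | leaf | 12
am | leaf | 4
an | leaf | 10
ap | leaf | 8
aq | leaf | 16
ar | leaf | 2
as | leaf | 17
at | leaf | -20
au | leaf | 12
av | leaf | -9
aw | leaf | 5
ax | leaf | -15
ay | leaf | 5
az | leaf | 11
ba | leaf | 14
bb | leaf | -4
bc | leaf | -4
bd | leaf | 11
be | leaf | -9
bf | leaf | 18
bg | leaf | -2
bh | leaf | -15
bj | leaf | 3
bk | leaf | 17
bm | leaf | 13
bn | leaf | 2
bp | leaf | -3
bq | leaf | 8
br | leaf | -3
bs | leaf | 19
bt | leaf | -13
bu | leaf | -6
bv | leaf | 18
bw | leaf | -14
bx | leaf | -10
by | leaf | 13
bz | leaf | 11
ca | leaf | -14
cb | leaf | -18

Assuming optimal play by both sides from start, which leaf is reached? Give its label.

h (Red): max(5, -15) = 5
j (Red): max(-17, 3, -20, 19) = 19
k (Red): max(2, 12) = 12
a (Blue): min(5, 19, 12) = 5
m (Red): max(4, 10) = 10
n (Red): max(8, 16) = 16
p (Red): max(2, 17, -20, 12) = 17
b (Blue): min(10, 16, 17) = 10
P (Red): max(5, 10) = 10
q (Red): max(-9, 5) = 5
r (Red): max(-15, 5, 11) = 11
c (Blue): min(5, 11) = 5
s (Red): max(14, -4) = 14
t (Red): max(-4, 11) = 11
d (Blue): min(14, 11) = 11
u (Red): max(-9, 18) = 18
v (Red): max(-2, -15, 3) = 3
e (Blue): min(18, 3) = 3
Q (Red): max(5, 11, 3) = 11
w (Red): max(17, 13, 2) = 17
x (Red): max(-3, 8) = 8
y (Red): max(-3, 19, -13) = 19
z (Red): max(-6, 18, -14) = 18
f (Blue): min(17, 8, 19, 18) = 8
aa (Red): max(-10, 13, 11) = 13
ab (Red): max(-14, -18) = -14
g (Blue): min(13, -14) = -14
R (Red): max(8, -14) = 8
start (Blue): min(10, 11, 8) = 8
At start, Blue picks R (lowest: 8).
At R, Red picks f (highest: 8).
At f, Blue picks x (lowest: 8).
At x, Red picks bq (highest: 8).
Terminal value 8.

bq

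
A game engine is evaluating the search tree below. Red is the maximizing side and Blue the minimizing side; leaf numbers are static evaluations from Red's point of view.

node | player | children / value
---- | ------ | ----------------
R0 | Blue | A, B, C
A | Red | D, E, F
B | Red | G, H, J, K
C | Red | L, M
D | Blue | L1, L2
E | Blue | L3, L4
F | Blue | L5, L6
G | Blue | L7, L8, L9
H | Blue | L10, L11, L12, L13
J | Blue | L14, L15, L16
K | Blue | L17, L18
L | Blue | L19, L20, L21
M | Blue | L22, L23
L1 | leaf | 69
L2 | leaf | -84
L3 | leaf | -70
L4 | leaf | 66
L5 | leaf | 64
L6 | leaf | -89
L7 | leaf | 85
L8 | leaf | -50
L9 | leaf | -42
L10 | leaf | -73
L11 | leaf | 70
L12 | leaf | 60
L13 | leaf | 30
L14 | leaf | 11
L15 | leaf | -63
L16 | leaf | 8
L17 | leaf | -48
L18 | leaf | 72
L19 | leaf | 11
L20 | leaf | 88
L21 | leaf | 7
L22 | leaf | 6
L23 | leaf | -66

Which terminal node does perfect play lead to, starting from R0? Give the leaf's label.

D (Blue): min(69, -84) = -84
E (Blue): min(-70, 66) = -70
F (Blue): min(64, -89) = -89
A (Red): max(-84, -70, -89) = -70
G (Blue): min(85, -50, -42) = -50
H (Blue): min(-73, 70, 60, 30) = -73
J (Blue): min(11, -63, 8) = -63
K (Blue): min(-48, 72) = -48
B (Red): max(-50, -73, -63, -48) = -48
L (Blue): min(11, 88, 7) = 7
M (Blue): min(6, -66) = -66
C (Red): max(7, -66) = 7
R0 (Blue): min(-70, -48, 7) = -70
At R0, Blue picks A (lowest: -70).
At A, Red picks E (highest: -70).
At E, Blue picks L3 (lowest: -70).
Terminal value -70.

L3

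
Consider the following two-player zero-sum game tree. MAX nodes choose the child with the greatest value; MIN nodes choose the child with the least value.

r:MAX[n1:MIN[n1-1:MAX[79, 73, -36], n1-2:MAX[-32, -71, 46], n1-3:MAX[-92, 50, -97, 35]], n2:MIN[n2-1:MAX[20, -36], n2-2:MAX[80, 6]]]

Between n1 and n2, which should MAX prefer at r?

n1-1 (MAX): max(79, 73, -36) = 79
n1-2 (MAX): max(-32, -71, 46) = 46
n1-3 (MAX): max(-92, 50, -97, 35) = 50
n1 (MIN): min(79, 46, 50) = 46
n2-1 (MAX): max(20, -36) = 20
n2-2 (MAX): max(80, 6) = 80
n2 (MIN): min(20, 80) = 20
MAX prefers the higher value; n1=46, n2=20. n1 is better since 46 > 20.

n1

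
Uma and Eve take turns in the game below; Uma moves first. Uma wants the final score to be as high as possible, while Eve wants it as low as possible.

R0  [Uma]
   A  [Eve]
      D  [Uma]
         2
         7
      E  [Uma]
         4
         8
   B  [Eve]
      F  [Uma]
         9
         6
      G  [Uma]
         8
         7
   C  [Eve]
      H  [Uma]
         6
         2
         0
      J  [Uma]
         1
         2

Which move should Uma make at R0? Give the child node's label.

D (Uma): max(2, 7) = 7
E (Uma): max(4, 8) = 8
A (Eve): min(7, 8) = 7
F (Uma): max(9, 6) = 9
G (Uma): max(8, 7) = 8
B (Eve): min(9, 8) = 8
H (Uma): max(6, 2, 0) = 6
J (Uma): max(1, 2) = 2
C (Eve): min(6, 2) = 2
R0 (Uma): max(7, 8, 2) = 8
Uma at R0 wants the highest of {A=7, B=8, C=2}, so chooses B.

B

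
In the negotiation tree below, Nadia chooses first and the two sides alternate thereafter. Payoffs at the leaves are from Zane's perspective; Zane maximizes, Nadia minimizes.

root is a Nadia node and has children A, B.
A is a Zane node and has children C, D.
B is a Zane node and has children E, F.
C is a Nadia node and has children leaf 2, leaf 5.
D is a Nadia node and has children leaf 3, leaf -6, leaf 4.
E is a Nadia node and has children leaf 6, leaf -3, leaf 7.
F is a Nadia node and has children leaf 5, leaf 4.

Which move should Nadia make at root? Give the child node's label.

C (Nadia): min(2, 5) = 2
D (Nadia): min(3, -6, 4) = -6
A (Zane): max(2, -6) = 2
E (Nadia): min(6, -3, 7) = -3
F (Nadia): min(5, 4) = 4
B (Zane): max(-3, 4) = 4
root (Nadia): min(2, 4) = 2
Nadia at root wants the lowest of {A=2, B=4}, so chooses A.

A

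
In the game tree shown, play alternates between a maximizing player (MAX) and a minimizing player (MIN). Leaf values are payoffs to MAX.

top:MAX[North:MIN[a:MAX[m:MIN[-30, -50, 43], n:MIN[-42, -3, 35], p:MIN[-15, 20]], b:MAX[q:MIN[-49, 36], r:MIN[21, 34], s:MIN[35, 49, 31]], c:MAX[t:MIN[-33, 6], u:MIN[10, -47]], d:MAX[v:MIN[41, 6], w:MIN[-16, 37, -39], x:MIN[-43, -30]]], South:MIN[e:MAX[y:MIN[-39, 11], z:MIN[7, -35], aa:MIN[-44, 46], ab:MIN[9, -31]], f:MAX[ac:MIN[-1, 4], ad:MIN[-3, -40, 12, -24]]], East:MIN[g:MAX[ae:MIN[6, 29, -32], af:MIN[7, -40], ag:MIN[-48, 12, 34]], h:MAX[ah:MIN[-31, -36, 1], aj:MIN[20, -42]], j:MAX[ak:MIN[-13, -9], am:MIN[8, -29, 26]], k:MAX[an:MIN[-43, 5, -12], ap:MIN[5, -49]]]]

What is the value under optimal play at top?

-31

m (MIN): min(-30, -50, 43) = -50
n (MIN): min(-42, -3, 35) = -42
p (MIN): min(-15, 20) = -15
a (MAX): max(-50, -42, -15) = -15
q (MIN): min(-49, 36) = -49
r (MIN): min(21, 34) = 21
s (MIN): min(35, 49, 31) = 31
b (MAX): max(-49, 21, 31) = 31
t (MIN): min(-33, 6) = -33
u (MIN): min(10, -47) = -47
c (MAX): max(-33, -47) = -33
v (MIN): min(41, 6) = 6
w (MIN): min(-16, 37, -39) = -39
x (MIN): min(-43, -30) = -43
d (MAX): max(6, -39, -43) = 6
North (MIN): min(-15, 31, -33, 6) = -33
y (MIN): min(-39, 11) = -39
z (MIN): min(7, -35) = -35
aa (MIN): min(-44, 46) = -44
ab (MIN): min(9, -31) = -31
e (MAX): max(-39, -35, -44, -31) = -31
ac (MIN): min(-1, 4) = -1
ad (MIN): min(-3, -40, 12, -24) = -40
f (MAX): max(-1, -40) = -1
South (MIN): min(-31, -1) = -31
ae (MIN): min(6, 29, -32) = -32
af (MIN): min(7, -40) = -40
ag (MIN): min(-48, 12, 34) = -48
g (MAX): max(-32, -40, -48) = -32
ah (MIN): min(-31, -36, 1) = -36
aj (MIN): min(20, -42) = -42
h (MAX): max(-36, -42) = -36
ak (MIN): min(-13, -9) = -13
am (MIN): min(8, -29, 26) = -29
j (MAX): max(-13, -29) = -13
an (MIN): min(-43, 5, -12) = -43
ap (MIN): min(5, -49) = -49
k (MAX): max(-43, -49) = -43
East (MIN): min(-32, -36, -13, -43) = -43
top (MAX): max(-33, -31, -43) = -31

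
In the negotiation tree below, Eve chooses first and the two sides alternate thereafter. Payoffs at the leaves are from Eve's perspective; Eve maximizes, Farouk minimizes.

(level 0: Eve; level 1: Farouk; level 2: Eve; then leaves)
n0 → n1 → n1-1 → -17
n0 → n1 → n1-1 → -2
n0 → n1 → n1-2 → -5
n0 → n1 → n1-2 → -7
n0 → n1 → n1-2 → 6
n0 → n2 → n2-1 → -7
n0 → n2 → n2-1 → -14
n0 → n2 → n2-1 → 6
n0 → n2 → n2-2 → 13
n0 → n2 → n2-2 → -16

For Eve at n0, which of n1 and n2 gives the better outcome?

n1-1 (Eve): max(-17, -2) = -2
n1-2 (Eve): max(-5, -7, 6) = 6
n1 (Farouk): min(-2, 6) = -2
n2-1 (Eve): max(-7, -14, 6) = 6
n2-2 (Eve): max(13, -16) = 13
n2 (Farouk): min(6, 13) = 6
Eve prefers the higher value; n1=-2, n2=6. n2 is better since 6 > -2.

n2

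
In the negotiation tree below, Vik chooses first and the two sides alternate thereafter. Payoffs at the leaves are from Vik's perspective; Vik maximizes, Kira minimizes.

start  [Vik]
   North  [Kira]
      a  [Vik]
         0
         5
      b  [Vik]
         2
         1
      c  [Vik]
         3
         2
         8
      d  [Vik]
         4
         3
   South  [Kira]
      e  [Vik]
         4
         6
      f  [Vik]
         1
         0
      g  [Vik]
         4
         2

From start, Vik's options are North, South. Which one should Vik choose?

a (Vik): max(0, 5) = 5
b (Vik): max(2, 1) = 2
c (Vik): max(3, 2, 8) = 8
d (Vik): max(4, 3) = 4
North (Kira): min(5, 2, 8, 4) = 2
e (Vik): max(4, 6) = 6
f (Vik): max(1, 0) = 1
g (Vik): max(4, 2) = 4
South (Kira): min(6, 1, 4) = 1
start (Vik): max(2, 1) = 2
Vik at start wants the highest of {North=2, South=1}, so chooses North.

North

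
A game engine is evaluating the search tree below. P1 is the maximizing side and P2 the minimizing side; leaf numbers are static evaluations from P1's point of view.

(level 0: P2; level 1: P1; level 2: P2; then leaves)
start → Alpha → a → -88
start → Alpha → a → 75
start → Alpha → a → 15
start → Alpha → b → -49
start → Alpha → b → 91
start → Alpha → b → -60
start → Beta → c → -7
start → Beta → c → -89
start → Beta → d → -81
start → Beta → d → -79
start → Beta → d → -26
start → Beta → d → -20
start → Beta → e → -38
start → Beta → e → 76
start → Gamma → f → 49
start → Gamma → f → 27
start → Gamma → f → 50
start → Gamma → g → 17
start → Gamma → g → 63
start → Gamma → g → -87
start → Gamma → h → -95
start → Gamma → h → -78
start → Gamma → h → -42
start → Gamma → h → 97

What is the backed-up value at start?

a (P2): min(-88, 75, 15) = -88
b (P2): min(-49, 91, -60) = -60
Alpha (P1): max(-88, -60) = -60
c (P2): min(-7, -89) = -89
d (P2): min(-81, -79, -26, -20) = -81
e (P2): min(-38, 76) = -38
Beta (P1): max(-89, -81, -38) = -38
f (P2): min(49, 27, 50) = 27
g (P2): min(17, 63, -87) = -87
h (P2): min(-95, -78, -42, 97) = -95
Gamma (P1): max(27, -87, -95) = 27
start (P2): min(-60, -38, 27) = -60

-60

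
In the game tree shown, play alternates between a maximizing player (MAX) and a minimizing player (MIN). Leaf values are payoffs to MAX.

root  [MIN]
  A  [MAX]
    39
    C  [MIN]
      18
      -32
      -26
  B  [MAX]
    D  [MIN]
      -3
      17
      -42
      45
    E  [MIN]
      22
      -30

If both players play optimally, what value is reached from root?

-30

C (MIN): min(18, -32, -26) = -32
A (MAX): max(39, -32) = 39
D (MIN): min(-3, 17, -42, 45) = -42
E (MIN): min(22, -30) = -30
B (MAX): max(-42, -30) = -30
root (MIN): min(39, -30) = -30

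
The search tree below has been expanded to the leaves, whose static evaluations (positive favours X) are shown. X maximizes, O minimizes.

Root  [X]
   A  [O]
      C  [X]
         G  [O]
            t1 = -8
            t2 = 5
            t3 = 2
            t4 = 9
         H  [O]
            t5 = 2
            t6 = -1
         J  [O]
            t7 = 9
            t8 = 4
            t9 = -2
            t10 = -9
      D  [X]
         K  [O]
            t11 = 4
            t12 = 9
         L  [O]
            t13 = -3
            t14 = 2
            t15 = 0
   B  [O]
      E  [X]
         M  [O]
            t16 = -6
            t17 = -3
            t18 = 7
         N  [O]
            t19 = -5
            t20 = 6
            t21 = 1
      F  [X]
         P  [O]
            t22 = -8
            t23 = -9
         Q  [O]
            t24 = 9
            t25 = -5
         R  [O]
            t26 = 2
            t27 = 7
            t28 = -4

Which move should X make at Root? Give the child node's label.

G (O): min(-8, 5, 2, 9) = -8
H (O): min(2, -1) = -1
J (O): min(9, 4, -2, -9) = -9
C (X): max(-8, -1, -9) = -1
K (O): min(4, 9) = 4
L (O): min(-3, 2, 0) = -3
D (X): max(4, -3) = 4
A (O): min(-1, 4) = -1
M (O): min(-6, -3, 7) = -6
N (O): min(-5, 6, 1) = -5
E (X): max(-6, -5) = -5
P (O): min(-8, -9) = -9
Q (O): min(9, -5) = -5
R (O): min(2, 7, -4) = -4
F (X): max(-9, -5, -4) = -4
B (O): min(-5, -4) = -5
Root (X): max(-1, -5) = -1
X at Root wants the highest of {A=-1, B=-5}, so chooses A.

A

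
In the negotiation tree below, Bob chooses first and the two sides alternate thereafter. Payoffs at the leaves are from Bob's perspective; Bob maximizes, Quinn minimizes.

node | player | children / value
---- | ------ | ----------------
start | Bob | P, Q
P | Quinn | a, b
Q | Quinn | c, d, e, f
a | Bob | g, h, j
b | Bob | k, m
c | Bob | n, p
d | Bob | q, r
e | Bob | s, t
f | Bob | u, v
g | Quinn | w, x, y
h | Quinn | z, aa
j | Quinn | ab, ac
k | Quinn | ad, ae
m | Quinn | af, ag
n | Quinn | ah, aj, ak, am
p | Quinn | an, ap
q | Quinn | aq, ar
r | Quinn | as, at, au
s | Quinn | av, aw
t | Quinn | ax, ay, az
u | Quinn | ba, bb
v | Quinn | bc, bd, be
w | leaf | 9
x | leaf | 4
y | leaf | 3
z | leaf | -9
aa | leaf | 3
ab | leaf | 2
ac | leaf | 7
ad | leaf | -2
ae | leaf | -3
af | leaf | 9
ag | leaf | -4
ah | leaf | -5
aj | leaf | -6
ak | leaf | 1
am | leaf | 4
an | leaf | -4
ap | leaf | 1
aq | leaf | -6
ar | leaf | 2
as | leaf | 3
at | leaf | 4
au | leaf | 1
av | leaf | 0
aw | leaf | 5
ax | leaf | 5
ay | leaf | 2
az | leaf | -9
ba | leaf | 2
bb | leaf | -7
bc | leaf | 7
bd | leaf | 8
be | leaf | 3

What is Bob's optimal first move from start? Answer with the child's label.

P

g (Quinn): min(9, 4, 3) = 3
h (Quinn): min(-9, 3) = -9
j (Quinn): min(2, 7) = 2
a (Bob): max(3, -9, 2) = 3
k (Quinn): min(-2, -3) = -3
m (Quinn): min(9, -4) = -4
b (Bob): max(-3, -4) = -3
P (Quinn): min(3, -3) = -3
n (Quinn): min(-5, -6, 1, 4) = -6
p (Quinn): min(-4, 1) = -4
c (Bob): max(-6, -4) = -4
q (Quinn): min(-6, 2) = -6
r (Quinn): min(3, 4, 1) = 1
d (Bob): max(-6, 1) = 1
s (Quinn): min(0, 5) = 0
t (Quinn): min(5, 2, -9) = -9
e (Bob): max(0, -9) = 0
u (Quinn): min(2, -7) = -7
v (Quinn): min(7, 8, 3) = 3
f (Bob): max(-7, 3) = 3
Q (Quinn): min(-4, 1, 0, 3) = -4
start (Bob): max(-3, -4) = -3
Bob at start wants the highest of {P=-3, Q=-4}, so chooses P.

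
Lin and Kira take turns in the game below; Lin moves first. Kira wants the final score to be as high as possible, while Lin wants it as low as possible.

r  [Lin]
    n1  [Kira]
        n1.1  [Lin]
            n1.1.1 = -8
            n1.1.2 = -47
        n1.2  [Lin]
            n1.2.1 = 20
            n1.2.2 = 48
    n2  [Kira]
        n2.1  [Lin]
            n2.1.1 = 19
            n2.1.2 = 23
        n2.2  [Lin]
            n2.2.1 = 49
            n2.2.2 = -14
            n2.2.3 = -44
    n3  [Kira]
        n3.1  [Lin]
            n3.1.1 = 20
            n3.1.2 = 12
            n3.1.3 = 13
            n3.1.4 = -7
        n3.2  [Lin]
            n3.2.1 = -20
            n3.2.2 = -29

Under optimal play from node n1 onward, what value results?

20

n1.1 (Lin): min(-8, -47) = -47
n1.2 (Lin): min(20, 48) = 20
n1 (Kira): max(-47, 20) = 20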